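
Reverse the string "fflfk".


Input: fflfk
Reading characters right to left:
  Position 4: 'k'
  Position 3: 'f'
  Position 2: 'l'
  Position 1: 'f'
  Position 0: 'f'
Reversed: kflff

kflff


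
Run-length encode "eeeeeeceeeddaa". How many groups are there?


Input: eeeeeeceeeddaa
Scanning for consecutive runs:
  Group 1: 'e' x 6 (positions 0-5)
  Group 2: 'c' x 1 (positions 6-6)
  Group 3: 'e' x 3 (positions 7-9)
  Group 4: 'd' x 2 (positions 10-11)
  Group 5: 'a' x 2 (positions 12-13)
Total groups: 5

5


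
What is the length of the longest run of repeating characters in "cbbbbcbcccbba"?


Input: "cbbbbcbcccbba"
Scanning for longest run:
  Position 1 ('b'): new char, reset run to 1
  Position 2 ('b'): continues run of 'b', length=2
  Position 3 ('b'): continues run of 'b', length=3
  Position 4 ('b'): continues run of 'b', length=4
  Position 5 ('c'): new char, reset run to 1
  Position 6 ('b'): new char, reset run to 1
  Position 7 ('c'): new char, reset run to 1
  Position 8 ('c'): continues run of 'c', length=2
  Position 9 ('c'): continues run of 'c', length=3
  Position 10 ('b'): new char, reset run to 1
  Position 11 ('b'): continues run of 'b', length=2
  Position 12 ('a'): new char, reset run to 1
Longest run: 'b' with length 4

4


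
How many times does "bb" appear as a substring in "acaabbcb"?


Searching for "bb" in "acaabbcb"
Scanning each position:
  Position 0: "ac" => no
  Position 1: "ca" => no
  Position 2: "aa" => no
  Position 3: "ab" => no
  Position 4: "bb" => MATCH
  Position 5: "bc" => no
  Position 6: "cb" => no
Total occurrences: 1

1


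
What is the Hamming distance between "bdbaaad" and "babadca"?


Comparing "bdbaaad" and "babadca" position by position:
  Position 0: 'b' vs 'b' => same
  Position 1: 'd' vs 'a' => differ
  Position 2: 'b' vs 'b' => same
  Position 3: 'a' vs 'a' => same
  Position 4: 'a' vs 'd' => differ
  Position 5: 'a' vs 'c' => differ
  Position 6: 'd' vs 'a' => differ
Total differences (Hamming distance): 4

4


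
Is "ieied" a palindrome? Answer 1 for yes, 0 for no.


Input: ieied
Reversed: deiei
  Compare pos 0 ('i') with pos 4 ('d'): MISMATCH
  Compare pos 1 ('e') with pos 3 ('e'): match
Result: not a palindrome

0


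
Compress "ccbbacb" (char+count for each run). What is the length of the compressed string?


Input: ccbbacb
Runs:
  'c' x 2 => "c2"
  'b' x 2 => "b2"
  'a' x 1 => "a1"
  'c' x 1 => "c1"
  'b' x 1 => "b1"
Compressed: "c2b2a1c1b1"
Compressed length: 10

10


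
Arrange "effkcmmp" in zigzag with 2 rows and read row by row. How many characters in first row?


Zigzag "effkcmmp" into 2 rows:
Placing characters:
  'e' => row 0
  'f' => row 1
  'f' => row 0
  'k' => row 1
  'c' => row 0
  'm' => row 1
  'm' => row 0
  'p' => row 1
Rows:
  Row 0: "efcm"
  Row 1: "fkmp"
First row length: 4

4


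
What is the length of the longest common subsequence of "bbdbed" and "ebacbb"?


LCS of "bbdbed" and "ebacbb"
DP table:
           e    b    a    c    b    b
      0    0    0    0    0    0    0
  b   0    0    1    1    1    1    1
  b   0    0    1    1    1    2    2
  d   0    0    1    1    1    2    2
  b   0    0    1    1    1    2    3
  e   0    1    1    1    1    2    3
  d   0    1    1    1    1    2    3
LCS length = dp[6][6] = 3

3


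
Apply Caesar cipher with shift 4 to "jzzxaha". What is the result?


Caesar cipher: shift "jzzxaha" by 4
  'j' (pos 9) + 4 = pos 13 = 'n'
  'z' (pos 25) + 4 = pos 3 = 'd'
  'z' (pos 25) + 4 = pos 3 = 'd'
  'x' (pos 23) + 4 = pos 1 = 'b'
  'a' (pos 0) + 4 = pos 4 = 'e'
  'h' (pos 7) + 4 = pos 11 = 'l'
  'a' (pos 0) + 4 = pos 4 = 'e'
Result: nddbele

nddbele


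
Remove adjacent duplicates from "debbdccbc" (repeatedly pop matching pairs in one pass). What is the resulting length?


Input: debbdccbc
Stack-based adjacent duplicate removal:
  Read 'd': push. Stack: d
  Read 'e': push. Stack: de
  Read 'b': push. Stack: deb
  Read 'b': matches stack top 'b' => pop. Stack: de
  Read 'd': push. Stack: ded
  Read 'c': push. Stack: dedc
  Read 'c': matches stack top 'c' => pop. Stack: ded
  Read 'b': push. Stack: dedb
  Read 'c': push. Stack: dedbc
Final stack: "dedbc" (length 5)

5


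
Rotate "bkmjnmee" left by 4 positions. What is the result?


Input: "bkmjnmee", rotate left by 4
First 4 characters: "bkmj"
Remaining characters: "nmee"
Concatenate remaining + first: "nmee" + "bkmj" = "nmeebkmj"

nmeebkmj


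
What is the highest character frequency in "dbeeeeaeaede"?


Input: dbeeeeaeaede
Character counts:
  'a': 2
  'b': 1
  'd': 2
  'e': 7
Maximum frequency: 7

7


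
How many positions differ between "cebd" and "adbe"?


Comparing "cebd" and "adbe" position by position:
  Position 0: 'c' vs 'a' => DIFFER
  Position 1: 'e' vs 'd' => DIFFER
  Position 2: 'b' vs 'b' => same
  Position 3: 'd' vs 'e' => DIFFER
Positions that differ: 3

3


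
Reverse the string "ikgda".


Input: ikgda
Reading characters right to left:
  Position 4: 'a'
  Position 3: 'd'
  Position 2: 'g'
  Position 1: 'k'
  Position 0: 'i'
Reversed: adgki

adgki


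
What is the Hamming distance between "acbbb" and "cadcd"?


Comparing "acbbb" and "cadcd" position by position:
  Position 0: 'a' vs 'c' => differ
  Position 1: 'c' vs 'a' => differ
  Position 2: 'b' vs 'd' => differ
  Position 3: 'b' vs 'c' => differ
  Position 4: 'b' vs 'd' => differ
Total differences (Hamming distance): 5

5


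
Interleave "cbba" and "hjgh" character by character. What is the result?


Interleaving "cbba" and "hjgh":
  Position 0: 'c' from first, 'h' from second => "ch"
  Position 1: 'b' from first, 'j' from second => "bj"
  Position 2: 'b' from first, 'g' from second => "bg"
  Position 3: 'a' from first, 'h' from second => "ah"
Result: chbjbgah

chbjbgah


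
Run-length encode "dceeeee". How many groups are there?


Input: dceeeee
Scanning for consecutive runs:
  Group 1: 'd' x 1 (positions 0-0)
  Group 2: 'c' x 1 (positions 1-1)
  Group 3: 'e' x 5 (positions 2-6)
Total groups: 3

3


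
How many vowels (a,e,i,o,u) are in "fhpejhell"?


Input: fhpejhell
Checking each character:
  'f' at position 0: consonant
  'h' at position 1: consonant
  'p' at position 2: consonant
  'e' at position 3: vowel (running total: 1)
  'j' at position 4: consonant
  'h' at position 5: consonant
  'e' at position 6: vowel (running total: 2)
  'l' at position 7: consonant
  'l' at position 8: consonant
Total vowels: 2

2


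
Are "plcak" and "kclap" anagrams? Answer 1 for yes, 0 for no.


Strings: "plcak", "kclap"
Sorted first:  acklp
Sorted second: acklp
Sorted forms match => anagrams

1


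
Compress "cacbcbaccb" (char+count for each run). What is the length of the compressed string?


Input: cacbcbaccb
Runs:
  'c' x 1 => "c1"
  'a' x 1 => "a1"
  'c' x 1 => "c1"
  'b' x 1 => "b1"
  'c' x 1 => "c1"
  'b' x 1 => "b1"
  'a' x 1 => "a1"
  'c' x 2 => "c2"
  'b' x 1 => "b1"
Compressed: "c1a1c1b1c1b1a1c2b1"
Compressed length: 18

18


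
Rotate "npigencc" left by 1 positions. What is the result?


Input: "npigencc", rotate left by 1
First 1 characters: "n"
Remaining characters: "pigencc"
Concatenate remaining + first: "pigencc" + "n" = "pigenccn"

pigenccn


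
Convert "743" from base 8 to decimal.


Input: "743" in base 8
Positional expansion:
  Digit '7' (value 7) x 8^2 = 448
  Digit '4' (value 4) x 8^1 = 32
  Digit '3' (value 3) x 8^0 = 3
Sum = 483

483


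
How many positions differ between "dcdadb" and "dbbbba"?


Comparing "dcdadb" and "dbbbba" position by position:
  Position 0: 'd' vs 'd' => same
  Position 1: 'c' vs 'b' => DIFFER
  Position 2: 'd' vs 'b' => DIFFER
  Position 3: 'a' vs 'b' => DIFFER
  Position 4: 'd' vs 'b' => DIFFER
  Position 5: 'b' vs 'a' => DIFFER
Positions that differ: 5

5


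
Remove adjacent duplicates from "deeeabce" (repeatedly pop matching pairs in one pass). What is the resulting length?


Input: deeeabce
Stack-based adjacent duplicate removal:
  Read 'd': push. Stack: d
  Read 'e': push. Stack: de
  Read 'e': matches stack top 'e' => pop. Stack: d
  Read 'e': push. Stack: de
  Read 'a': push. Stack: dea
  Read 'b': push. Stack: deab
  Read 'c': push. Stack: deabc
  Read 'e': push. Stack: deabce
Final stack: "deabce" (length 6)

6


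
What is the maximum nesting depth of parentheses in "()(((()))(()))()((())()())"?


Input: "()(((()))(()))()((())()())"
Tracking depth:
  Position 0 '(': depth becomes 1
  Position 1 ')': depth becomes 0
  Position 2 '(': depth becomes 1
  Position 3 '(': depth becomes 2
  Position 4 '(': depth becomes 3
  Position 5 '(': depth becomes 4
  Position 6 ')': depth becomes 3
  Position 7 ')': depth becomes 2
  Position 8 ')': depth becomes 1
  Position 9 '(': depth becomes 2
  Position 10 '(': depth becomes 3
  Position 11 ')': depth becomes 2
  Position 12 ')': depth becomes 1
  Position 13 ')': depth becomes 0
  Position 14 '(': depth becomes 1
  Position 15 ')': depth becomes 0
  Position 16 '(': depth becomes 1
  Position 17 '(': depth becomes 2
  Position 18 '(': depth becomes 3
  Position 19 ')': depth becomes 2
  Position 20 ')': depth becomes 1
  Position 21 '(': depth becomes 2
  Position 22 ')': depth becomes 1
  Position 23 '(': depth becomes 2
  Position 24 ')': depth becomes 1
  Position 25 ')': depth becomes 0
Maximum depth reached: 4

4


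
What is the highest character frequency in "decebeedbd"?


Input: decebeedbd
Character counts:
  'b': 2
  'c': 1
  'd': 3
  'e': 4
Maximum frequency: 4

4


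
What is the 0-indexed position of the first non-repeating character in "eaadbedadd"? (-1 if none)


Input: eaadbedadd
Character frequencies:
  'a': 3
  'b': 1
  'd': 4
  'e': 2
Scanning left to right for freq == 1:
  Position 0 ('e'): freq=2, skip
  Position 1 ('a'): freq=3, skip
  Position 2 ('a'): freq=3, skip
  Position 3 ('d'): freq=4, skip
  Position 4 ('b'): unique! => answer = 4

4


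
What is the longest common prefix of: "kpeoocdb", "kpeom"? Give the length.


Words: kpeoocdb, kpeom
  Position 0: all 'k' => match
  Position 1: all 'p' => match
  Position 2: all 'e' => match
  Position 3: all 'o' => match
  Position 4: ('o', 'm') => mismatch, stop
LCP = "kpeo" (length 4)

4


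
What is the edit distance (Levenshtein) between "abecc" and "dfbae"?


Computing edit distance: "abecc" -> "dfbae"
DP table:
           d    f    b    a    e
      0    1    2    3    4    5
  a   1    1    2    3    3    4
  b   2    2    2    2    3    4
  e   3    3    3    3    3    3
  c   4    4    4    4    4    4
  c   5    5    5    5    5    5
Edit distance = dp[5][5] = 5

5


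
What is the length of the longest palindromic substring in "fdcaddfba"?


Input: "fdcaddfba"
Checking substrings for palindromes:
  [4:6] "dd" (len 2) => palindrome
Longest palindromic substring: "dd" with length 2

2


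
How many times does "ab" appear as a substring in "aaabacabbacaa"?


Searching for "ab" in "aaabacabbacaa"
Scanning each position:
  Position 0: "aa" => no
  Position 1: "aa" => no
  Position 2: "ab" => MATCH
  Position 3: "ba" => no
  Position 4: "ac" => no
  Position 5: "ca" => no
  Position 6: "ab" => MATCH
  Position 7: "bb" => no
  Position 8: "ba" => no
  Position 9: "ac" => no
  Position 10: "ca" => no
  Position 11: "aa" => no
Total occurrences: 2

2


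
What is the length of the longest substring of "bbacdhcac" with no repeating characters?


Input: "bbacdhcac"
Sliding window (track last position of each char):
  Position 0 ('b'): window [0,0] length 1 -- new best
  Position 1 ('b'): repeat (last at 0), move window start to 1
  Position 1 ('b'): window [1,1] length 1
  Position 2 ('a'): window [1,2] length 2 -- new best
  Position 3 ('c'): window [1,3] length 3 -- new best
  Position 4 ('d'): window [1,4] length 4 -- new best
  Position 5 ('h'): window [1,5] length 5 -- new best
  Position 6 ('c'): repeat (last at 3), move window start to 4
  Position 6 ('c'): window [4,6] length 3
  Position 7 ('a'): window [4,7] length 4
  Position 8 ('c'): repeat (last at 6), move window start to 7
  Position 8 ('c'): window [7,8] length 2
Longest substring with no repeats: "bacdh" with length 5

5


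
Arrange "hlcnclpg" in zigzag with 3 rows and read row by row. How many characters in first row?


Zigzag "hlcnclpg" into 3 rows:
Placing characters:
  'h' => row 0
  'l' => row 1
  'c' => row 2
  'n' => row 1
  'c' => row 0
  'l' => row 1
  'p' => row 2
  'g' => row 1
Rows:
  Row 0: "hc"
  Row 1: "lnlg"
  Row 2: "cp"
First row length: 2

2


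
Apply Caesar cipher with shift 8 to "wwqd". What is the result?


Caesar cipher: shift "wwqd" by 8
  'w' (pos 22) + 8 = pos 4 = 'e'
  'w' (pos 22) + 8 = pos 4 = 'e'
  'q' (pos 16) + 8 = pos 24 = 'y'
  'd' (pos 3) + 8 = pos 11 = 'l'
Result: eeyl

eeyl


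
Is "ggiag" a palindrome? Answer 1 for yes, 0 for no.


Input: ggiag
Reversed: gaigg
  Compare pos 0 ('g') with pos 4 ('g'): match
  Compare pos 1 ('g') with pos 3 ('a'): MISMATCH
Result: not a palindrome

0


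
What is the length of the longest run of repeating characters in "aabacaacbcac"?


Input: "aabacaacbcac"
Scanning for longest run:
  Position 1 ('a'): continues run of 'a', length=2
  Position 2 ('b'): new char, reset run to 1
  Position 3 ('a'): new char, reset run to 1
  Position 4 ('c'): new char, reset run to 1
  Position 5 ('a'): new char, reset run to 1
  Position 6 ('a'): continues run of 'a', length=2
  Position 7 ('c'): new char, reset run to 1
  Position 8 ('b'): new char, reset run to 1
  Position 9 ('c'): new char, reset run to 1
  Position 10 ('a'): new char, reset run to 1
  Position 11 ('c'): new char, reset run to 1
Longest run: 'a' with length 2

2


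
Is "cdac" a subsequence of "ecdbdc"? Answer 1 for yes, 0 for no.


Check if "cdac" is a subsequence of "ecdbdc"
Greedy scan:
  Position 0 ('e'): no match needed
  Position 1 ('c'): matches sub[0] = 'c'
  Position 2 ('d'): matches sub[1] = 'd'
  Position 3 ('b'): no match needed
  Position 4 ('d'): no match needed
  Position 5 ('c'): no match needed
Only matched 2/4 characters => not a subsequence

0


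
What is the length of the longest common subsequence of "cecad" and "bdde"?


LCS of "cecad" and "bdde"
DP table:
           b    d    d    e
      0    0    0    0    0
  c   0    0    0    0    0
  e   0    0    0    0    1
  c   0    0    0    0    1
  a   0    0    0    0    1
  d   0    0    1    1    1
LCS length = dp[5][4] = 1

1


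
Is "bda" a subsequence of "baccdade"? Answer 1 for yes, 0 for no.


Check if "bda" is a subsequence of "baccdade"
Greedy scan:
  Position 0 ('b'): matches sub[0] = 'b'
  Position 1 ('a'): no match needed
  Position 2 ('c'): no match needed
  Position 3 ('c'): no match needed
  Position 4 ('d'): matches sub[1] = 'd'
  Position 5 ('a'): matches sub[2] = 'a'
  Position 6 ('d'): no match needed
  Position 7 ('e'): no match needed
All 3 characters matched => is a subsequence

1


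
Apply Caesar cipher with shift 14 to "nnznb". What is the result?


Caesar cipher: shift "nnznb" by 14
  'n' (pos 13) + 14 = pos 1 = 'b'
  'n' (pos 13) + 14 = pos 1 = 'b'
  'z' (pos 25) + 14 = pos 13 = 'n'
  'n' (pos 13) + 14 = pos 1 = 'b'
  'b' (pos 1) + 14 = pos 15 = 'p'
Result: bbnbp

bbnbp


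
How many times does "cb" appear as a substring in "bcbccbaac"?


Searching for "cb" in "bcbccbaac"
Scanning each position:
  Position 0: "bc" => no
  Position 1: "cb" => MATCH
  Position 2: "bc" => no
  Position 3: "cc" => no
  Position 4: "cb" => MATCH
  Position 5: "ba" => no
  Position 6: "aa" => no
  Position 7: "ac" => no
Total occurrences: 2

2


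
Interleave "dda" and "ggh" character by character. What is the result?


Interleaving "dda" and "ggh":
  Position 0: 'd' from first, 'g' from second => "dg"
  Position 1: 'd' from first, 'g' from second => "dg"
  Position 2: 'a' from first, 'h' from second => "ah"
Result: dgdgah

dgdgah


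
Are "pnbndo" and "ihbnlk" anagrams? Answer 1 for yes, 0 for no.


Strings: "pnbndo", "ihbnlk"
Sorted first:  bdnnop
Sorted second: bhikln
Differ at position 1: 'd' vs 'h' => not anagrams

0


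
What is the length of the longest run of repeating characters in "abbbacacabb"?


Input: "abbbacacabb"
Scanning for longest run:
  Position 1 ('b'): new char, reset run to 1
  Position 2 ('b'): continues run of 'b', length=2
  Position 3 ('b'): continues run of 'b', length=3
  Position 4 ('a'): new char, reset run to 1
  Position 5 ('c'): new char, reset run to 1
  Position 6 ('a'): new char, reset run to 1
  Position 7 ('c'): new char, reset run to 1
  Position 8 ('a'): new char, reset run to 1
  Position 9 ('b'): new char, reset run to 1
  Position 10 ('b'): continues run of 'b', length=2
Longest run: 'b' with length 3

3


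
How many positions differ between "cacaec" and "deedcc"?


Comparing "cacaec" and "deedcc" position by position:
  Position 0: 'c' vs 'd' => DIFFER
  Position 1: 'a' vs 'e' => DIFFER
  Position 2: 'c' vs 'e' => DIFFER
  Position 3: 'a' vs 'd' => DIFFER
  Position 4: 'e' vs 'c' => DIFFER
  Position 5: 'c' vs 'c' => same
Positions that differ: 5

5


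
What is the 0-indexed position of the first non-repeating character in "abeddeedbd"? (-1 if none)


Input: abeddeedbd
Character frequencies:
  'a': 1
  'b': 2
  'd': 4
  'e': 3
Scanning left to right for freq == 1:
  Position 0 ('a'): unique! => answer = 0

0


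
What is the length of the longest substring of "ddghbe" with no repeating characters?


Input: "ddghbe"
Sliding window (track last position of each char):
  Position 0 ('d'): window [0,0] length 1 -- new best
  Position 1 ('d'): repeat (last at 0), move window start to 1
  Position 1 ('d'): window [1,1] length 1
  Position 2 ('g'): window [1,2] length 2 -- new best
  Position 3 ('h'): window [1,3] length 3 -- new best
  Position 4 ('b'): window [1,4] length 4 -- new best
  Position 5 ('e'): window [1,5] length 5 -- new best
Longest substring with no repeats: "dghbe" with length 5

5


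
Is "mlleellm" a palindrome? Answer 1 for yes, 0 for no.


Input: mlleellm
Reversed: mlleellm
  Compare pos 0 ('m') with pos 7 ('m'): match
  Compare pos 1 ('l') with pos 6 ('l'): match
  Compare pos 2 ('l') with pos 5 ('l'): match
  Compare pos 3 ('e') with pos 4 ('e'): match
Result: palindrome

1


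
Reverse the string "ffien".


Input: ffien
Reading characters right to left:
  Position 4: 'n'
  Position 3: 'e'
  Position 2: 'i'
  Position 1: 'f'
  Position 0: 'f'
Reversed: neiff

neiff


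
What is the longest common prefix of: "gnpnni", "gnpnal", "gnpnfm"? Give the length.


Words: gnpnni, gnpnal, gnpnfm
  Position 0: all 'g' => match
  Position 1: all 'n' => match
  Position 2: all 'p' => match
  Position 3: all 'n' => match
  Position 4: ('n', 'a', 'f') => mismatch, stop
LCP = "gnpn" (length 4)

4


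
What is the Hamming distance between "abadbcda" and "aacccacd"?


Comparing "abadbcda" and "aacccacd" position by position:
  Position 0: 'a' vs 'a' => same
  Position 1: 'b' vs 'a' => differ
  Position 2: 'a' vs 'c' => differ
  Position 3: 'd' vs 'c' => differ
  Position 4: 'b' vs 'c' => differ
  Position 5: 'c' vs 'a' => differ
  Position 6: 'd' vs 'c' => differ
  Position 7: 'a' vs 'd' => differ
Total differences (Hamming distance): 7

7


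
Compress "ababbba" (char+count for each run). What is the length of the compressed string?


Input: ababbba
Runs:
  'a' x 1 => "a1"
  'b' x 1 => "b1"
  'a' x 1 => "a1"
  'b' x 3 => "b3"
  'a' x 1 => "a1"
Compressed: "a1b1a1b3a1"
Compressed length: 10

10


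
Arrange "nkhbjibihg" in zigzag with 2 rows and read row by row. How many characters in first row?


Zigzag "nkhbjibihg" into 2 rows:
Placing characters:
  'n' => row 0
  'k' => row 1
  'h' => row 0
  'b' => row 1
  'j' => row 0
  'i' => row 1
  'b' => row 0
  'i' => row 1
  'h' => row 0
  'g' => row 1
Rows:
  Row 0: "nhjbh"
  Row 1: "kbiig"
First row length: 5

5


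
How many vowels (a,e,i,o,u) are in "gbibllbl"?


Input: gbibllbl
Checking each character:
  'g' at position 0: consonant
  'b' at position 1: consonant
  'i' at position 2: vowel (running total: 1)
  'b' at position 3: consonant
  'l' at position 4: consonant
  'l' at position 5: consonant
  'b' at position 6: consonant
  'l' at position 7: consonant
Total vowels: 1

1


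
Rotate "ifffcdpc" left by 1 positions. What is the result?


Input: "ifffcdpc", rotate left by 1
First 1 characters: "i"
Remaining characters: "fffcdpc"
Concatenate remaining + first: "fffcdpc" + "i" = "fffcdpci"

fffcdpci


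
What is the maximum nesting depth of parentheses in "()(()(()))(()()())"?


Input: "()(()(()))(()()())"
Tracking depth:
  Position 0 '(': depth becomes 1
  Position 1 ')': depth becomes 0
  Position 2 '(': depth becomes 1
  Position 3 '(': depth becomes 2
  Position 4 ')': depth becomes 1
  Position 5 '(': depth becomes 2
  Position 6 '(': depth becomes 3
  Position 7 ')': depth becomes 2
  Position 8 ')': depth becomes 1
  Position 9 ')': depth becomes 0
  Position 10 '(': depth becomes 1
  Position 11 '(': depth becomes 2
  Position 12 ')': depth becomes 1
  Position 13 '(': depth becomes 2
  Position 14 ')': depth becomes 1
  Position 15 '(': depth becomes 2
  Position 16 ')': depth becomes 1
  Position 17 ')': depth becomes 0
Maximum depth reached: 3

3


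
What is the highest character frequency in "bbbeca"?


Input: bbbeca
Character counts:
  'a': 1
  'b': 3
  'c': 1
  'e': 1
Maximum frequency: 3

3


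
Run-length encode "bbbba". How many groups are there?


Input: bbbba
Scanning for consecutive runs:
  Group 1: 'b' x 4 (positions 0-3)
  Group 2: 'a' x 1 (positions 4-4)
Total groups: 2

2


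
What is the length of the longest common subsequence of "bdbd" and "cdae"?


LCS of "bdbd" and "cdae"
DP table:
           c    d    a    e
      0    0    0    0    0
  b   0    0    0    0    0
  d   0    0    1    1    1
  b   0    0    1    1    1
  d   0    0    1    1    1
LCS length = dp[4][4] = 1

1


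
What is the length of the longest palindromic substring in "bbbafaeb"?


Input: "bbbafaeb"
Checking substrings for palindromes:
  [0:3] "bbb" (len 3) => palindrome
  [3:6] "afa" (len 3) => palindrome
  [0:2] "bb" (len 2) => palindrome
  [1:3] "bb" (len 2) => palindrome
Longest palindromic substring: "bbb" with length 3

3


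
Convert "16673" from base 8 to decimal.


Input: "16673" in base 8
Positional expansion:
  Digit '1' (value 1) x 8^4 = 4096
  Digit '6' (value 6) x 8^3 = 3072
  Digit '6' (value 6) x 8^2 = 384
  Digit '7' (value 7) x 8^1 = 56
  Digit '3' (value 3) x 8^0 = 3
Sum = 7611

7611


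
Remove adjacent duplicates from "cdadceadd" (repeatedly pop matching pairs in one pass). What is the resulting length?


Input: cdadceadd
Stack-based adjacent duplicate removal:
  Read 'c': push. Stack: c
  Read 'd': push. Stack: cd
  Read 'a': push. Stack: cda
  Read 'd': push. Stack: cdad
  Read 'c': push. Stack: cdadc
  Read 'e': push. Stack: cdadce
  Read 'a': push. Stack: cdadcea
  Read 'd': push. Stack: cdadcead
  Read 'd': matches stack top 'd' => pop. Stack: cdadcea
Final stack: "cdadcea" (length 7)

7


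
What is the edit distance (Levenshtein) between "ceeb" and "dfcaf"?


Computing edit distance: "ceeb" -> "dfcaf"
DP table:
           d    f    c    a    f
      0    1    2    3    4    5
  c   1    1    2    2    3    4
  e   2    2    2    3    3    4
  e   3    3    3    3    4    4
  b   4    4    4    4    4    5
Edit distance = dp[4][5] = 5

5


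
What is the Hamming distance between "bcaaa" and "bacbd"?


Comparing "bcaaa" and "bacbd" position by position:
  Position 0: 'b' vs 'b' => same
  Position 1: 'c' vs 'a' => differ
  Position 2: 'a' vs 'c' => differ
  Position 3: 'a' vs 'b' => differ
  Position 4: 'a' vs 'd' => differ
Total differences (Hamming distance): 4

4


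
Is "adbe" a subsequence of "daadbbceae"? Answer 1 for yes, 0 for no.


Check if "adbe" is a subsequence of "daadbbceae"
Greedy scan:
  Position 0 ('d'): no match needed
  Position 1 ('a'): matches sub[0] = 'a'
  Position 2 ('a'): no match needed
  Position 3 ('d'): matches sub[1] = 'd'
  Position 4 ('b'): matches sub[2] = 'b'
  Position 5 ('b'): no match needed
  Position 6 ('c'): no match needed
  Position 7 ('e'): matches sub[3] = 'e'
  Position 8 ('a'): no match needed
  Position 9 ('e'): no match needed
All 4 characters matched => is a subsequence

1


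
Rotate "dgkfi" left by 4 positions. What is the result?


Input: "dgkfi", rotate left by 4
First 4 characters: "dgkf"
Remaining characters: "i"
Concatenate remaining + first: "i" + "dgkf" = "idgkf"

idgkf


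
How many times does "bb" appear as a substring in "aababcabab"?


Searching for "bb" in "aababcabab"
Scanning each position:
  Position 0: "aa" => no
  Position 1: "ab" => no
  Position 2: "ba" => no
  Position 3: "ab" => no
  Position 4: "bc" => no
  Position 5: "ca" => no
  Position 6: "ab" => no
  Position 7: "ba" => no
  Position 8: "ab" => no
Total occurrences: 0

0


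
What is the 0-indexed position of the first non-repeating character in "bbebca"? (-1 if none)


Input: bbebca
Character frequencies:
  'a': 1
  'b': 3
  'c': 1
  'e': 1
Scanning left to right for freq == 1:
  Position 0 ('b'): freq=3, skip
  Position 1 ('b'): freq=3, skip
  Position 2 ('e'): unique! => answer = 2

2


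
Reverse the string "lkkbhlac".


Input: lkkbhlac
Reading characters right to left:
  Position 7: 'c'
  Position 6: 'a'
  Position 5: 'l'
  Position 4: 'h'
  Position 3: 'b'
  Position 2: 'k'
  Position 1: 'k'
  Position 0: 'l'
Reversed: calhbkkl

calhbkkl


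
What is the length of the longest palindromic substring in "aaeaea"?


Input: "aaeaea"
Checking substrings for palindromes:
  [1:6] "aeaea" (len 5) => palindrome
  [1:4] "aea" (len 3) => palindrome
  [2:5] "eae" (len 3) => palindrome
  [3:6] "aea" (len 3) => palindrome
  [0:2] "aa" (len 2) => palindrome
Longest palindromic substring: "aeaea" with length 5

5


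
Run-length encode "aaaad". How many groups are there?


Input: aaaad
Scanning for consecutive runs:
  Group 1: 'a' x 4 (positions 0-3)
  Group 2: 'd' x 1 (positions 4-4)
Total groups: 2

2


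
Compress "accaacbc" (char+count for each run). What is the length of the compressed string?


Input: accaacbc
Runs:
  'a' x 1 => "a1"
  'c' x 2 => "c2"
  'a' x 2 => "a2"
  'c' x 1 => "c1"
  'b' x 1 => "b1"
  'c' x 1 => "c1"
Compressed: "a1c2a2c1b1c1"
Compressed length: 12

12


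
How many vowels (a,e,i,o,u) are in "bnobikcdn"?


Input: bnobikcdn
Checking each character:
  'b' at position 0: consonant
  'n' at position 1: consonant
  'o' at position 2: vowel (running total: 1)
  'b' at position 3: consonant
  'i' at position 4: vowel (running total: 2)
  'k' at position 5: consonant
  'c' at position 6: consonant
  'd' at position 7: consonant
  'n' at position 8: consonant
Total vowels: 2

2


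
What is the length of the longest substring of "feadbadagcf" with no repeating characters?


Input: "feadbadagcf"
Sliding window (track last position of each char):
  Position 0 ('f'): window [0,0] length 1 -- new best
  Position 1 ('e'): window [0,1] length 2 -- new best
  Position 2 ('a'): window [0,2] length 3 -- new best
  Position 3 ('d'): window [0,3] length 4 -- new best
  Position 4 ('b'): window [0,4] length 5 -- new best
  Position 5 ('a'): repeat (last at 2), move window start to 3
  Position 5 ('a'): window [3,5] length 3
  Position 6 ('d'): repeat (last at 3), move window start to 4
  Position 6 ('d'): window [4,6] length 3
  Position 7 ('a'): repeat (last at 5), move window start to 6
  Position 7 ('a'): window [6,7] length 2
  Position 8 ('g'): window [6,8] length 3
  Position 9 ('c'): window [6,9] length 4
  Position 10 ('f'): window [6,10] length 5
Longest substring with no repeats: "feadb" with length 5

5


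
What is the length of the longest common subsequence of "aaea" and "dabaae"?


LCS of "aaea" and "dabaae"
DP table:
           d    a    b    a    a    e
      0    0    0    0    0    0    0
  a   0    0    1    1    1    1    1
  a   0    0    1    1    2    2    2
  e   0    0    1    1    2    2    3
  a   0    0    1    1    2    3    3
LCS length = dp[4][6] = 3

3


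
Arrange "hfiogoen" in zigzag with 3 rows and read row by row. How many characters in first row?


Zigzag "hfiogoen" into 3 rows:
Placing characters:
  'h' => row 0
  'f' => row 1
  'i' => row 2
  'o' => row 1
  'g' => row 0
  'o' => row 1
  'e' => row 2
  'n' => row 1
Rows:
  Row 0: "hg"
  Row 1: "foon"
  Row 2: "ie"
First row length: 2

2


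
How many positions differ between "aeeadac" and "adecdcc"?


Comparing "aeeadac" and "adecdcc" position by position:
  Position 0: 'a' vs 'a' => same
  Position 1: 'e' vs 'd' => DIFFER
  Position 2: 'e' vs 'e' => same
  Position 3: 'a' vs 'c' => DIFFER
  Position 4: 'd' vs 'd' => same
  Position 5: 'a' vs 'c' => DIFFER
  Position 6: 'c' vs 'c' => same
Positions that differ: 3

3


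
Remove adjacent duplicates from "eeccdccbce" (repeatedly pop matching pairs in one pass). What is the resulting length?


Input: eeccdccbce
Stack-based adjacent duplicate removal:
  Read 'e': push. Stack: e
  Read 'e': matches stack top 'e' => pop. Stack: (empty)
  Read 'c': push. Stack: c
  Read 'c': matches stack top 'c' => pop. Stack: (empty)
  Read 'd': push. Stack: d
  Read 'c': push. Stack: dc
  Read 'c': matches stack top 'c' => pop. Stack: d
  Read 'b': push. Stack: db
  Read 'c': push. Stack: dbc
  Read 'e': push. Stack: dbce
Final stack: "dbce" (length 4)

4


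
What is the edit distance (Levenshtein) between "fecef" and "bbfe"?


Computing edit distance: "fecef" -> "bbfe"
DP table:
           b    b    f    e
      0    1    2    3    4
  f   1    1    2    2    3
  e   2    2    2    3    2
  c   3    3    3    3    3
  e   4    4    4    4    3
  f   5    5    5    4    4
Edit distance = dp[5][4] = 4

4


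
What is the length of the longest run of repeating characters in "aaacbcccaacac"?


Input: "aaacbcccaacac"
Scanning for longest run:
  Position 1 ('a'): continues run of 'a', length=2
  Position 2 ('a'): continues run of 'a', length=3
  Position 3 ('c'): new char, reset run to 1
  Position 4 ('b'): new char, reset run to 1
  Position 5 ('c'): new char, reset run to 1
  Position 6 ('c'): continues run of 'c', length=2
  Position 7 ('c'): continues run of 'c', length=3
  Position 8 ('a'): new char, reset run to 1
  Position 9 ('a'): continues run of 'a', length=2
  Position 10 ('c'): new char, reset run to 1
  Position 11 ('a'): new char, reset run to 1
  Position 12 ('c'): new char, reset run to 1
Longest run: 'a' with length 3

3


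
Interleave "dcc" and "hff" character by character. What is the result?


Interleaving "dcc" and "hff":
  Position 0: 'd' from first, 'h' from second => "dh"
  Position 1: 'c' from first, 'f' from second => "cf"
  Position 2: 'c' from first, 'f' from second => "cf"
Result: dhcfcf

dhcfcf


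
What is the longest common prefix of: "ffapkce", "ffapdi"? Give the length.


Words: ffapkce, ffapdi
  Position 0: all 'f' => match
  Position 1: all 'f' => match
  Position 2: all 'a' => match
  Position 3: all 'p' => match
  Position 4: ('k', 'd') => mismatch, stop
LCP = "ffap" (length 4)

4


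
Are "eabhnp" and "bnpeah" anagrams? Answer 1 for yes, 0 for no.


Strings: "eabhnp", "bnpeah"
Sorted first:  abehnp
Sorted second: abehnp
Sorted forms match => anagrams

1


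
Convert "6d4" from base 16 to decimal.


Input: "6d4" in base 16
Positional expansion:
  Digit '6' (value 6) x 16^2 = 1536
  Digit 'd' (value 13) x 16^1 = 208
  Digit '4' (value 4) x 16^0 = 4
Sum = 1748

1748


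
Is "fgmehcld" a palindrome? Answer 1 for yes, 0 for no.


Input: fgmehcld
Reversed: dlchemgf
  Compare pos 0 ('f') with pos 7 ('d'): MISMATCH
  Compare pos 1 ('g') with pos 6 ('l'): MISMATCH
  Compare pos 2 ('m') with pos 5 ('c'): MISMATCH
  Compare pos 3 ('e') with pos 4 ('h'): MISMATCH
Result: not a palindrome

0


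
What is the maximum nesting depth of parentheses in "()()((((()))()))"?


Input: "()()((((()))()))"
Tracking depth:
  Position 0 '(': depth becomes 1
  Position 1 ')': depth becomes 0
  Position 2 '(': depth becomes 1
  Position 3 ')': depth becomes 0
  Position 4 '(': depth becomes 1
  Position 5 '(': depth becomes 2
  Position 6 '(': depth becomes 3
  Position 7 '(': depth becomes 4
  Position 8 '(': depth becomes 5
  Position 9 ')': depth becomes 4
  Position 10 ')': depth becomes 3
  Position 11 ')': depth becomes 2
  Position 12 '(': depth becomes 3
  Position 13 ')': depth becomes 2
  Position 14 ')': depth becomes 1
  Position 15 ')': depth becomes 0
Maximum depth reached: 5

5


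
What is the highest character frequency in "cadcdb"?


Input: cadcdb
Character counts:
  'a': 1
  'b': 1
  'c': 2
  'd': 2
Maximum frequency: 2

2


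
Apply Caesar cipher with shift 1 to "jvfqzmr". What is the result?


Caesar cipher: shift "jvfqzmr" by 1
  'j' (pos 9) + 1 = pos 10 = 'k'
  'v' (pos 21) + 1 = pos 22 = 'w'
  'f' (pos 5) + 1 = pos 6 = 'g'
  'q' (pos 16) + 1 = pos 17 = 'r'
  'z' (pos 25) + 1 = pos 0 = 'a'
  'm' (pos 12) + 1 = pos 13 = 'n'
  'r' (pos 17) + 1 = pos 18 = 's'
Result: kwgrans

kwgrans


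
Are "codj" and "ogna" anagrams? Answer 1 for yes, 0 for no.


Strings: "codj", "ogna"
Sorted first:  cdjo
Sorted second: agno
Differ at position 0: 'c' vs 'a' => not anagrams

0


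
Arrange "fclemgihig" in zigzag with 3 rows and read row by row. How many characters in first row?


Zigzag "fclemgihig" into 3 rows:
Placing characters:
  'f' => row 0
  'c' => row 1
  'l' => row 2
  'e' => row 1
  'm' => row 0
  'g' => row 1
  'i' => row 2
  'h' => row 1
  'i' => row 0
  'g' => row 1
Rows:
  Row 0: "fmi"
  Row 1: "ceghg"
  Row 2: "li"
First row length: 3

3


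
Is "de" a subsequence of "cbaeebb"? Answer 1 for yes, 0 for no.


Check if "de" is a subsequence of "cbaeebb"
Greedy scan:
  Position 0 ('c'): no match needed
  Position 1 ('b'): no match needed
  Position 2 ('a'): no match needed
  Position 3 ('e'): no match needed
  Position 4 ('e'): no match needed
  Position 5 ('b'): no match needed
  Position 6 ('b'): no match needed
Only matched 0/2 characters => not a subsequence

0


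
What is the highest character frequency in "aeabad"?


Input: aeabad
Character counts:
  'a': 3
  'b': 1
  'd': 1
  'e': 1
Maximum frequency: 3

3


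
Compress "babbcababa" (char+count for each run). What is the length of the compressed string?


Input: babbcababa
Runs:
  'b' x 1 => "b1"
  'a' x 1 => "a1"
  'b' x 2 => "b2"
  'c' x 1 => "c1"
  'a' x 1 => "a1"
  'b' x 1 => "b1"
  'a' x 1 => "a1"
  'b' x 1 => "b1"
  'a' x 1 => "a1"
Compressed: "b1a1b2c1a1b1a1b1a1"
Compressed length: 18

18


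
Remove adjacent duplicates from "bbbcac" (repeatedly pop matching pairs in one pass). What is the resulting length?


Input: bbbcac
Stack-based adjacent duplicate removal:
  Read 'b': push. Stack: b
  Read 'b': matches stack top 'b' => pop. Stack: (empty)
  Read 'b': push. Stack: b
  Read 'c': push. Stack: bc
  Read 'a': push. Stack: bca
  Read 'c': push. Stack: bcac
Final stack: "bcac" (length 4)

4


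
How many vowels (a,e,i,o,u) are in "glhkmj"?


Input: glhkmj
Checking each character:
  'g' at position 0: consonant
  'l' at position 1: consonant
  'h' at position 2: consonant
  'k' at position 3: consonant
  'm' at position 4: consonant
  'j' at position 5: consonant
Total vowels: 0

0


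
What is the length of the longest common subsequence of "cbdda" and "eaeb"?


LCS of "cbdda" and "eaeb"
DP table:
           e    a    e    b
      0    0    0    0    0
  c   0    0    0    0    0
  b   0    0    0    0    1
  d   0    0    0    0    1
  d   0    0    0    0    1
  a   0    0    1    1    1
LCS length = dp[5][4] = 1

1


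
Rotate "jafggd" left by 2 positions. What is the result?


Input: "jafggd", rotate left by 2
First 2 characters: "ja"
Remaining characters: "fggd"
Concatenate remaining + first: "fggd" + "ja" = "fggdja"

fggdja


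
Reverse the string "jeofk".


Input: jeofk
Reading characters right to left:
  Position 4: 'k'
  Position 3: 'f'
  Position 2: 'o'
  Position 1: 'e'
  Position 0: 'j'
Reversed: kfoej

kfoej


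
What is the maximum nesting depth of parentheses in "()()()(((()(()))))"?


Input: "()()()(((()(()))))"
Tracking depth:
  Position 0 '(': depth becomes 1
  Position 1 ')': depth becomes 0
  Position 2 '(': depth becomes 1
  Position 3 ')': depth becomes 0
  Position 4 '(': depth becomes 1
  Position 5 ')': depth becomes 0
  Position 6 '(': depth becomes 1
  Position 7 '(': depth becomes 2
  Position 8 '(': depth becomes 3
  Position 9 '(': depth becomes 4
  Position 10 ')': depth becomes 3
  Position 11 '(': depth becomes 4
  Position 12 '(': depth becomes 5
  Position 13 ')': depth becomes 4
  Position 14 ')': depth becomes 3
  Position 15 ')': depth becomes 2
  Position 16 ')': depth becomes 1
  Position 17 ')': depth becomes 0
Maximum depth reached: 5

5


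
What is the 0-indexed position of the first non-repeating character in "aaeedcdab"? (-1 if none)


Input: aaeedcdab
Character frequencies:
  'a': 3
  'b': 1
  'c': 1
  'd': 2
  'e': 2
Scanning left to right for freq == 1:
  Position 0 ('a'): freq=3, skip
  Position 1 ('a'): freq=3, skip
  Position 2 ('e'): freq=2, skip
  Position 3 ('e'): freq=2, skip
  Position 4 ('d'): freq=2, skip
  Position 5 ('c'): unique! => answer = 5

5


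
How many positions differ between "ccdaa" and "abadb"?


Comparing "ccdaa" and "abadb" position by position:
  Position 0: 'c' vs 'a' => DIFFER
  Position 1: 'c' vs 'b' => DIFFER
  Position 2: 'd' vs 'a' => DIFFER
  Position 3: 'a' vs 'd' => DIFFER
  Position 4: 'a' vs 'b' => DIFFER
Positions that differ: 5

5


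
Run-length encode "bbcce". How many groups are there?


Input: bbcce
Scanning for consecutive runs:
  Group 1: 'b' x 2 (positions 0-1)
  Group 2: 'c' x 2 (positions 2-3)
  Group 3: 'e' x 1 (positions 4-4)
Total groups: 3

3


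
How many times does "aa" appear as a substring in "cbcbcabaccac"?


Searching for "aa" in "cbcbcabaccac"
Scanning each position:
  Position 0: "cb" => no
  Position 1: "bc" => no
  Position 2: "cb" => no
  Position 3: "bc" => no
  Position 4: "ca" => no
  Position 5: "ab" => no
  Position 6: "ba" => no
  Position 7: "ac" => no
  Position 8: "cc" => no
  Position 9: "ca" => no
  Position 10: "ac" => no
Total occurrences: 0

0


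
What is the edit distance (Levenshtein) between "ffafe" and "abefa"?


Computing edit distance: "ffafe" -> "abefa"
DP table:
           a    b    e    f    a
      0    1    2    3    4    5
  f   1    1    2    3    3    4
  f   2    2    2    3    3    4
  a   3    2    3    3    4    3
  f   4    3    3    4    3    4
  e   5    4    4    3    4    4
Edit distance = dp[5][5] = 4

4


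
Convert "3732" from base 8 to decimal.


Input: "3732" in base 8
Positional expansion:
  Digit '3' (value 3) x 8^3 = 1536
  Digit '7' (value 7) x 8^2 = 448
  Digit '3' (value 3) x 8^1 = 24
  Digit '2' (value 2) x 8^0 = 2
Sum = 2010

2010


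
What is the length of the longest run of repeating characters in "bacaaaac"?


Input: "bacaaaac"
Scanning for longest run:
  Position 1 ('a'): new char, reset run to 1
  Position 2 ('c'): new char, reset run to 1
  Position 3 ('a'): new char, reset run to 1
  Position 4 ('a'): continues run of 'a', length=2
  Position 5 ('a'): continues run of 'a', length=3
  Position 6 ('a'): continues run of 'a', length=4
  Position 7 ('c'): new char, reset run to 1
Longest run: 'a' with length 4

4


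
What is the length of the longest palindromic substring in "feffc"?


Input: "feffc"
Checking substrings for palindromes:
  [0:3] "fef" (len 3) => palindrome
  [2:4] "ff" (len 2) => palindrome
Longest palindromic substring: "fef" with length 3

3


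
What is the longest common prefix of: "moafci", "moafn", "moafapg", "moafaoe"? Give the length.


Words: moafci, moafn, moafapg, moafaoe
  Position 0: all 'm' => match
  Position 1: all 'o' => match
  Position 2: all 'a' => match
  Position 3: all 'f' => match
  Position 4: ('c', 'n', 'a', 'a') => mismatch, stop
LCP = "moaf" (length 4)

4
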